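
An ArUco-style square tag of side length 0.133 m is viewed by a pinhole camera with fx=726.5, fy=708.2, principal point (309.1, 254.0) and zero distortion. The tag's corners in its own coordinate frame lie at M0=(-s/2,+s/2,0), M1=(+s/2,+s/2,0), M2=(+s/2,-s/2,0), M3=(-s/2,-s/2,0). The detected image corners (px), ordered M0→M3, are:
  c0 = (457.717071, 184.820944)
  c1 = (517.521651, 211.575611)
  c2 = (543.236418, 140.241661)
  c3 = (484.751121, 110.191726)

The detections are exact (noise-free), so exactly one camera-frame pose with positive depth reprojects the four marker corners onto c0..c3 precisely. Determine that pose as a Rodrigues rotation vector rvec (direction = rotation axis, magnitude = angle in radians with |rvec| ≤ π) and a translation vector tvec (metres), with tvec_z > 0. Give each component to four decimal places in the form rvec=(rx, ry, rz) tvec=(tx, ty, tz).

rvec=(0.0574, -0.4305, 0.3404) tvec=(0.3213, -0.1576, 1.2134)

Intrinsics K: fx=726.5, fy=708.2, cx=309.1, cy=254.0
Marker side s = 0.133 m; corners in marker frame (Z=0):
  M0 = (-0.0665, +0.0665, 0)
  M1 = (+0.0665, +0.0665, 0)
  M2 = (+0.0665, -0.0665, 0)
  M3 = (-0.0665, -0.0665, 0)
Detected image corners:
  c0 = (457.717071, 184.820944) px
  c1 = (517.521651, 211.575611) px
  c2 = (543.236418, 140.241661) px
  c3 = (484.751121, 110.191726) px
Planar DLT: solve 8×8 A·h = b for H (H[2,2]=1):
  H  [+617.42394 -205.15713 +501.49704]
  H  [+269.33601 +546.19995 +161.99945]
  H  [+0.34490 -0.01391 +1.00000]
B = K⁻¹H; ‖b₁‖=0.824124, ‖b₂‖=0.824124; λ = 2/(‖b₁‖+‖b₂‖) = 1.213410, sign → tz>0 ⇒ λ=+1.213410
r₁ = λ·B[:,0] = (+0.85317,+0.31137,+0.41851); r₂ = λ·B[:,1] = (-0.33547,+0.94190,-0.01688)
r₃ = r₁×r₂ = (-0.39945,-0.12600,+0.90806); SVD([r₁ r₂ r₃]) → R = UVᵀ:
  R  [+0.85317 -0.33547 -0.39945]
  R  [+0.31137 +0.94190 -0.12600]
  R  [+0.41851 -0.01688 +0.90806]
t = (+0.32134, -0.15763, +1.21341) m
tr R = 2.703123; θ = arccos((tr R − 1)/2) = 0.551840 rad = 31.618°
axis k = ((R−Rᵀ)₃₂, (R−Rᵀ)₁₃, (R−Rᵀ)₂₁) / (2 sinθ) = (+0.104068, -0.780115, +0.616920)
rvec = θ·k = (+0.057429, -0.430498, +0.340441)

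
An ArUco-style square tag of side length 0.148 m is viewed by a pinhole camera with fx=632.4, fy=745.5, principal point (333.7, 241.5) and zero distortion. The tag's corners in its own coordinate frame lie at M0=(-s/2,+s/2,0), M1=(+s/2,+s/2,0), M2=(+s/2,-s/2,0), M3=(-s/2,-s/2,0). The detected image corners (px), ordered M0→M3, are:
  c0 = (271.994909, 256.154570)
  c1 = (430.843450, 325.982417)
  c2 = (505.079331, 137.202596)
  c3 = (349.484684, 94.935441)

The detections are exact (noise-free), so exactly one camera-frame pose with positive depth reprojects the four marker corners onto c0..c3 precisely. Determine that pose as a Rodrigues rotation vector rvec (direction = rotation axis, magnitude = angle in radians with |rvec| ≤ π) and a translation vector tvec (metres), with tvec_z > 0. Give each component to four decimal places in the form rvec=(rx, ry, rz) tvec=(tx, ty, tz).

rvec=(-0.4106, 0.4176, 0.4021) tvec=(0.0432, -0.0305, 0.5239)

Intrinsics K: fx=632.4, fy=745.5, cx=333.7, cy=241.5
Marker side s = 0.148 m; corners in marker frame (Z=0):
  M0 = (-0.0740, +0.0740, 0)
  M1 = (+0.0740, +0.0740, 0)
  M2 = (+0.0740, -0.0740, 0)
  M3 = (-0.0740, -0.0740, 0)
Detected image corners:
  c0 = (271.994909, 256.154570) px
  c1 = (430.843450, 325.982417) px
  c2 = (505.079331, 137.202596) px
  c3 = (349.484684, 94.935441) px
Planar DLT: solve 8×8 A·h = b for H (H[2,2]=1):
  H  [+718.09216 -733.62096 +385.80293]
  H  [+195.07070 +1061.15514 +198.07394]
  H  [-0.88289 -0.56586 +1.00000]
B = K⁻¹H; ‖b₁‖=1.908893, ‖b₂‖=1.908893; λ = 2/(‖b₁‖+‖b₂‖) = 0.523864, sign → tz>0 ⇒ λ=+0.523864
r₁ = λ·B[:,0] = (+0.83891,+0.28691,-0.46252); r₂ = λ·B[:,1] = (-0.45129,+0.84170,-0.29643)
r₃ = r₁×r₂ = (+0.30425,+0.45741,+0.83559); SVD([r₁ r₂ r₃]) → R = UVᵀ:
  R  [+0.83891 -0.45129 +0.30425]
  R  [+0.28691 +0.84170 +0.45741]
  R  [-0.46252 -0.29643 +0.83559]
t = (+0.04316, -0.03052, +0.52386) m
tr R = 2.516196; θ = arccos((tr R − 1)/2) = 0.710405 rad = 40.703°
axis k = ((R−Rᵀ)₃₂, (R−Rᵀ)₁₃, (R−Rᵀ)₂₁) / (2 sinθ) = (-0.577973, +0.587887, +0.565982)
rvec = θ·k = (-0.410595, +0.417638, +0.402076)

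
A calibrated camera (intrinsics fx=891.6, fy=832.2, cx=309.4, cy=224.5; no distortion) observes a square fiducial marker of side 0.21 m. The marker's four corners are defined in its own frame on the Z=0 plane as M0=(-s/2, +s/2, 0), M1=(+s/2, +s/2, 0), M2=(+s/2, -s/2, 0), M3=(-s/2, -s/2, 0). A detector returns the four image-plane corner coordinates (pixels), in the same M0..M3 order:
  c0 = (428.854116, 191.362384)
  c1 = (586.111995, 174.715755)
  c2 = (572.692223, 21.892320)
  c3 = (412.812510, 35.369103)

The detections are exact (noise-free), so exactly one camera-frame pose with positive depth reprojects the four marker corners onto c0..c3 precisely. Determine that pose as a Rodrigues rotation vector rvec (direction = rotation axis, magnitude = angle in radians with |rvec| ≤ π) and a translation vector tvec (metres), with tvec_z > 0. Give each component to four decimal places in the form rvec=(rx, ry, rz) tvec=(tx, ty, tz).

rvec=(0.0719, -0.1232, -0.1110) tvec=(0.2439, -0.1612, 1.1347)

Intrinsics K: fx=891.6, fy=832.2, cx=309.4, cy=224.5
Marker side s = 0.21 m; corners in marker frame (Z=0):
  M0 = (-0.1050, +0.1050, 0)
  M1 = (+0.1050, +0.1050, 0)
  M2 = (+0.1050, -0.1050, 0)
  M3 = (-0.1050, -0.1050, 0)
Detected image corners:
  c0 = (428.854116, 191.362384) px
  c1 = (586.111995, 174.715755) px
  c2 = (572.692223, 21.892320) px
  c3 = (412.812510, 35.369103) px
Planar DLT: solve 8×8 A·h = b for H (H[2,2]=1):
  H  [+807.30174 +104.59984 +501.04096]
  H  [-60.71838 +742.50068 +106.31184]
  H  [+0.10449 +0.06903 +1.00000]
B = K⁻¹H; ‖b₁‖=0.881275, ‖b₂‖=0.881275; λ = 2/(‖b₁‖+‖b₂‖) = 1.134719, sign → tz>0 ⇒ λ=+1.134719
r₁ = λ·B[:,0] = (+0.98629,-0.11478,+0.11857); r₂ = λ·B[:,1] = (+0.10594,+0.99128,+0.07833)
r₃ = r₁×r₂ = (-0.12652,-0.06469,+0.98985); SVD([r₁ r₂ r₃]) → R = UVᵀ:
  R  [+0.98629 +0.10594 -0.12652]
  R  [-0.11478 +0.99128 -0.06469]
  R  [+0.11857 +0.07833 +0.98985]
t = (+0.24390, -0.16115, +1.13472) m
tr R = 2.967425; θ = arccos((tr R − 1)/2) = 0.180732 rad = 10.355°
axis k = ((R−Rᵀ)₃₂, (R−Rᵀ)₁₃, (R−Rᵀ)₂₁) / (2 sinθ) = (+0.397831, -0.681755, -0.613955)
rvec = θ·k = (+0.071901, -0.123215, -0.110962)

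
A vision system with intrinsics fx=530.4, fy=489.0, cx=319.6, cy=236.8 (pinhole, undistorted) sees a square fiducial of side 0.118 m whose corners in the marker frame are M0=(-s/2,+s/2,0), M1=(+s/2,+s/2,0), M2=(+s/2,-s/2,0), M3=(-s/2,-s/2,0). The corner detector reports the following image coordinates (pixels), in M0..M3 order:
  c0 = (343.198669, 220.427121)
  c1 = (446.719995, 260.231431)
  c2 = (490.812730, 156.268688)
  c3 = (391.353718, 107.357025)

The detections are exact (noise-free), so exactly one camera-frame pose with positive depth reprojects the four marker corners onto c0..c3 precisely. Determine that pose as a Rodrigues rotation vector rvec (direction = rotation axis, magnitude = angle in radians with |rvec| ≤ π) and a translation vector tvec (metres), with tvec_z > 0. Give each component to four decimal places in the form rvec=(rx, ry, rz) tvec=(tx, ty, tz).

Intrinsics K: fx=530.4, fy=489.0, cx=319.6, cy=236.8
Marker side s = 0.118 m; corners in marker frame (Z=0):
  M0 = (-0.0590, +0.0590, 0)
  M1 = (+0.0590, +0.0590, 0)
  M2 = (+0.0590, -0.0590, 0)
  M3 = (-0.0590, -0.0590, 0)
Detected image corners:
  c0 = (343.198669, 220.427121) px
  c1 = (446.719995, 260.231431) px
  c2 = (490.812730, 156.268688) px
  c3 = (391.353718, 107.357025) px
Planar DLT: solve 8×8 A·h = b for H (H[2,2]=1):
  H  [+1159.68705 -395.78435 +420.18551]
  H  [+509.31127 +915.49191 +186.96584]
  H  [+0.71674 -0.01347 +1.00000]
B = K⁻¹H; ‖b₁‖=2.018525, ‖b₂‖=2.018525; λ = 2/(‖b₁‖+‖b₂‖) = 0.495411, sign → tz>0 ⇒ λ=+0.495411
r₁ = λ·B[:,0] = (+0.86923,+0.34404,+0.35508); r₂ = λ·B[:,1] = (-0.36565,+0.93073,-0.00667)
r₃ = r₁×r₂ = (-0.33278,-0.12404,+0.93481); SVD([r₁ r₂ r₃]) → R = UVᵀ:
  R  [+0.86923 -0.36565 -0.33278]
  R  [+0.34404 +0.93073 -0.12404]
  R  [+0.35508 -0.00667 +0.93481]
t = (+0.09395, -0.05049, +0.49541) m
tr R = 2.734763; θ = arccos((tr R − 1)/2) = 0.520880 rad = 29.844°
axis k = ((R−Rᵀ)₃₂, (R−Rᵀ)₁₃, (R−Rᵀ)₂₁) / (2 sinθ) = (+0.117917, -0.691123, +0.713053)
rvec = θ·k = (+0.061421, -0.359992, +0.371415)

rvec=(0.0614, -0.3600, 0.3714) tvec=(0.0940, -0.0505, 0.4954)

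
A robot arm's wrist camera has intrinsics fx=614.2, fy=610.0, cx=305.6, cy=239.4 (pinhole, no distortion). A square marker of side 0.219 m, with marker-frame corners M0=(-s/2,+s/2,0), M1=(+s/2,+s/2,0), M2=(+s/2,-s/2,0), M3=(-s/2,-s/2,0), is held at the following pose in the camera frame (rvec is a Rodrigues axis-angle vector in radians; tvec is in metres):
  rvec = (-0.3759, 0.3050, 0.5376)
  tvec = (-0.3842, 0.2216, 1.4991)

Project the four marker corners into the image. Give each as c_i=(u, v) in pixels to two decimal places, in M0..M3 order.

c0=(88.74, 344.63) c1=(153.18, 391.55) c2=(208.60, 314.27) c3=(143.64, 273.14)

Intrinsics K: fx=614.2, fy=610.0, cx=305.6, cy=239.4
Marker side s = 0.219 m; corners in marker frame (Z=0):
  M0 = (-0.1095, +0.1095, 0)
  M1 = (+0.1095, +0.1095, 0)
  M2 = (+0.1095, -0.1095, 0)
  M3 = (-0.1095, -0.1095, 0)
rvec = (-0.3759, 0.3050, 0.5376), |rvec| = θ = 0.72342 rad = 41.449°
Rodrigues: sinθ=0.66195, 1−cosθ=0.25046; R = I + sinθ·[k]× + (1−cosθ)·[k]×²:
    [+0.81717 -0.54679 +0.18237]
    [+0.43705 +0.79406 +0.42243]
    [-0.37580 -0.26549 +0.88786]
t = (-0.3842, 0.2216, 1.4991) m
M0: Pc = R·M0+t = (-0.53355, +0.26069, +1.51118); u = 614.2·(-0.53355)/1.51118 + 305.6 = 88.7439, v = 610.0·(+0.26069)/1.51118 + 239.4 = 344.6308
M1: Pc = R·M1+t = (-0.35459, +0.35641, +1.42888); u = 614.2·(-0.35459)/1.42888 + 305.6 = 153.1789, v = 610.0·(+0.35641)/1.42888 + 239.4 = 391.5531
M2: Pc = R·M2+t = (-0.23485, +0.18251, +1.48702); u = 614.2·(-0.23485)/1.48702 + 305.6 = 208.5988, v = 610.0·(+0.18251)/1.48702 + 239.4 = 314.2674
M3: Pc = R·M3+t = (-0.41381, +0.08679, +1.56932); u = 614.2·(-0.41381)/1.56932 + 305.6 = 143.6446, v = 610.0·(+0.08679)/1.56932 + 239.4 = 273.1366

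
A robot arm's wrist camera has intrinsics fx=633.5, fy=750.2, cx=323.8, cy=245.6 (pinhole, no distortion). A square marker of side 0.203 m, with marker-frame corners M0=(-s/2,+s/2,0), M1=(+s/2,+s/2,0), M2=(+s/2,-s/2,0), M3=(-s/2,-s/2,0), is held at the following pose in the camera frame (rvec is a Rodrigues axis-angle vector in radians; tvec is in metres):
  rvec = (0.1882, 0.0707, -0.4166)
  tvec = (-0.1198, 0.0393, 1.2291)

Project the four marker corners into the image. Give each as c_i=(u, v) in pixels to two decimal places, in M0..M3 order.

Intrinsics K: fx=633.5, fy=750.2, cx=323.8, cy=245.6
Marker side s = 0.203 m; corners in marker frame (Z=0):
  M0 = (-0.1015, +0.1015, 0)
  M1 = (+0.1015, +0.1015, 0)
  M2 = (+0.1015, -0.1015, 0)
  M3 = (-0.1015, -0.1015, 0)
rvec = (0.1882, 0.0707, -0.4166), |rvec| = θ = 0.46257 rad = 26.503°
Rodrigues: sinθ=0.44625, 1−cosθ=0.10509; R = I + sinθ·[k]× + (1−cosθ)·[k]×²:
    [+0.91230 +0.40844 +0.02970]
    [-0.39537 +0.89736 -0.19603]
    [-0.10671 +0.16709 +0.98015]
t = (-0.1198, 0.0393, 1.2291) m
M0: Pc = R·M0+t = (-0.17094, +0.17051, +1.25689); u = 633.5·(-0.17094)/1.25689 + 323.8 = 237.6413, v = 750.2·(+0.17051)/1.25689 + 245.6 = 347.3734
M1: Pc = R·M1+t = (+0.01426, +0.09025, +1.23523); u = 633.5·(+0.01426)/1.23523 + 323.8 = 331.1109, v = 750.2·(+0.09025)/1.23523 + 245.6 = 300.4138
M2: Pc = R·M2+t = (-0.06866, -0.09191, +1.20131); u = 633.5·(-0.06866)/1.20131 + 323.8 = 287.5941, v = 750.2·(-0.09191)/1.20131 + 245.6 = 188.2023
M3: Pc = R·M3+t = (-0.25386, -0.01165, +1.22297); u = 633.5·(-0.25386)/1.22297 + 323.8 = 192.3029, v = 750.2·(-0.01165)/1.22297 + 245.6 = 238.4520

c0=(237.64, 347.37) c1=(331.11, 300.41) c2=(287.59, 188.20) c3=(192.30, 238.45)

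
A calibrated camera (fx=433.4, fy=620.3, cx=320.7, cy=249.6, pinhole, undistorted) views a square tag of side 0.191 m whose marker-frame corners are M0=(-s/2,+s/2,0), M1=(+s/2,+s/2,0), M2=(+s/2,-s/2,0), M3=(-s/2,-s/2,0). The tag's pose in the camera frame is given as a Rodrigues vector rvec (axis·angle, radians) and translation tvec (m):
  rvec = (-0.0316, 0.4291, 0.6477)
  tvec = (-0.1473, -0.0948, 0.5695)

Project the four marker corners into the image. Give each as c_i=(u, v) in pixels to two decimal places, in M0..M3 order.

Intrinsics K: fx=433.4, fy=620.3, cx=320.7, cy=249.6
Marker side s = 0.191 m; corners in marker frame (Z=0):
  M0 = (-0.0955, +0.0955, 0)
  M1 = (+0.0955, +0.0955, 0)
  M2 = (+0.0955, -0.0955, 0)
  M3 = (-0.0955, -0.0955, 0)
rvec = (-0.0316, 0.4291, 0.6477), |rvec| = θ = 0.77759 rad = 44.552°
Rodrigues: sinθ=0.70156, 1−cosθ=0.28739; R = I + sinθ·[k]× + (1−cosθ)·[k]×²:
    [+0.71308 -0.59082 +0.37742]
    [+0.57793 +0.80013 +0.16061]
    [-0.39688 +0.10359 +0.91201]
t = (-0.1473, -0.0948, 0.5695) m
M0: Pc = R·M0+t = (-0.27182, -0.07358, +0.61729); u = 433.4·(-0.27182)/0.61729 + 320.7 = 129.8544, v = 620.3·(-0.07358)/0.61729 + 249.6 = 175.6616
M1: Pc = R·M1+t = (-0.13562, +0.03680, +0.54149); u = 433.4·(-0.13562)/0.54149 + 320.7 = 212.1492, v = 620.3·(+0.03680)/0.54149 + 249.6 = 291.7608
M2: Pc = R·M2+t = (-0.02278, -0.11602, +0.52171); u = 433.4·(-0.02278)/0.52171 + 320.7 = 301.7781, v = 620.3·(-0.11602)/0.52171 + 249.6 = 111.6542
M3: Pc = R·M3+t = (-0.15898, -0.22640, +0.59751); u = 433.4·(-0.15898)/0.59751 + 320.7 = 205.3873, v = 620.3·(-0.22640)/0.59751 + 249.6 = 14.5598

c0=(129.85, 175.66) c1=(212.15, 291.76) c2=(301.78, 111.65) c3=(205.39, 14.56)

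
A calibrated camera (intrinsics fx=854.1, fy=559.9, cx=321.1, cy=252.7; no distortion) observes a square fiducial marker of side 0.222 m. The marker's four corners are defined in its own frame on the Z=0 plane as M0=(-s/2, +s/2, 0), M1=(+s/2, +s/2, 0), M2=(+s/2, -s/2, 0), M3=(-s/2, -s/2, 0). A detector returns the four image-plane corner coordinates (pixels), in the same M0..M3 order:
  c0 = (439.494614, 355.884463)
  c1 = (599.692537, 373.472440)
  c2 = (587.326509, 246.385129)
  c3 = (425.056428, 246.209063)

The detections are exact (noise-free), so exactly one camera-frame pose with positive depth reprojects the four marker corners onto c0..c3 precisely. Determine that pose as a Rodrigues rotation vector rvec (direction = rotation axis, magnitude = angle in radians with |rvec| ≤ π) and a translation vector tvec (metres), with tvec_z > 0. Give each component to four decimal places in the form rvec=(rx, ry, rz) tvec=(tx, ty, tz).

rvec=(0.1502, 0.7638, -0.0501) tvec=(0.2245, 0.0980, 1.0315)

Intrinsics K: fx=854.1, fy=559.9, cx=321.1, cy=252.7
Marker side s = 0.222 m; corners in marker frame (Z=0):
  M0 = (-0.1110, +0.1110, 0)
  M1 = (+0.1110, +0.1110, 0)
  M2 = (+0.1110, -0.1110, 0)
  M3 = (-0.1110, -0.1110, 0)
Detected image corners:
  c0 = (439.494614, 355.884463) px
  c1 = (599.692537, 373.472440) px
  c2 = (587.326509, 246.385129) px
  c3 = (425.056428, 246.209063) px
Planar DLT: solve 8×8 A·h = b for H (H[2,2]=1):
  H  [+382.03583 +119.01884 +506.97205]
  H  [-164.49845 +565.05352 +305.90381]
  H  [-0.67107 +0.11367 +1.00000]
B = K⁻¹H; ‖b₁‖=0.969448, ‖b₂‖=0.969448; λ = 2/(‖b₁‖+‖b₂‖) = 1.031515, sign → tz>0 ⇒ λ=+1.031515
r₁ = λ·B[:,0] = (+0.72163,+0.00936,-0.69221); r₂ = λ·B[:,1] = (+0.09966,+0.98809,+0.11725)
r₃ = r₁×r₂ = (+0.68507,-0.15360,+0.71210); SVD([r₁ r₂ r₃]) → R = UVᵀ:
  R  [+0.72163 +0.09966 +0.68507]
  R  [+0.00936 +0.98809 -0.15360]
  R  [-0.69221 +0.11725 +0.71210]
t = (+0.22448, +0.09802, +1.03151) m
tr R = 2.421824; θ = arccos((tr R − 1)/2) = 0.780002 rad = 44.691°
axis k = ((R−Rᵀ)₃₂, (R−Rᵀ)₁₃, (R−Rᵀ)₂₁) / (2 sinθ) = (+0.192565, +0.979182, -0.064200)
rvec = θ·k = (+0.150201, +0.763764, -0.050076)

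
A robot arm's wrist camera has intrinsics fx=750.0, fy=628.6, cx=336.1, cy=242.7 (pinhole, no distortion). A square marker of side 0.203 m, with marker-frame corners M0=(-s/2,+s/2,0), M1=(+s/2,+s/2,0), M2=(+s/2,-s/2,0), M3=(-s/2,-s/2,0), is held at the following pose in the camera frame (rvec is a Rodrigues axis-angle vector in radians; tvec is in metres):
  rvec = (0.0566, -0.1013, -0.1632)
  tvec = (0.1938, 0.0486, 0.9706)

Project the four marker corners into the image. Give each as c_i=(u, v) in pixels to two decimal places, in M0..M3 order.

Intrinsics K: fx=750.0, fy=628.6, cx=336.1, cy=242.7
Marker side s = 0.203 m; corners in marker frame (Z=0):
  M0 = (-0.1015, +0.1015, 0)
  M1 = (+0.1015, +0.1015, 0)
  M2 = (+0.1015, -0.1015, 0)
  M3 = (-0.1015, -0.1015, 0)
rvec = (0.0566, -0.1013, -0.1632), |rvec| = θ = 0.20025 rad = 11.473°
Rodrigues: sinθ=0.19891, 1−cosθ=0.01998; R = I + sinθ·[k]× + (1−cosθ)·[k]×²:
    [+0.98161 +0.15925 -0.10523]
    [-0.16497 +0.98513 -0.04798]
    [+0.09602 +0.06446 +0.99329]
t = (0.1938, 0.0486, 0.9706) m
M0: Pc = R·M0+t = (+0.11033, +0.16534, +0.96740); u = 750.0·(+0.11033)/0.96740 + 336.1 = 421.6367, v = 628.6·(+0.16534)/0.96740 + 242.7 = 350.1323
M1: Pc = R·M1+t = (+0.30960, +0.13185, +0.98689); u = 750.0·(+0.30960)/0.98689 + 336.1 = 571.3834, v = 628.6·(+0.13185)/0.98689 + 242.7 = 326.6797
M2: Pc = R·M2+t = (+0.27727, -0.06814, +0.97380); u = 750.0·(+0.27727)/0.97380 + 336.1 = 549.6463, v = 628.6·(-0.06814)/0.97380 + 242.7 = 198.7181
M3: Pc = R·M3+t = (+0.07800, -0.03465, +0.95431); u = 750.0·(+0.07800)/0.95431 + 336.1 = 397.4023, v = 628.6·(-0.03465)/0.95431 + 242.7 = 219.8785

c0=(421.64, 350.13) c1=(571.38, 326.68) c2=(549.65, 198.72) c3=(397.40, 219.88)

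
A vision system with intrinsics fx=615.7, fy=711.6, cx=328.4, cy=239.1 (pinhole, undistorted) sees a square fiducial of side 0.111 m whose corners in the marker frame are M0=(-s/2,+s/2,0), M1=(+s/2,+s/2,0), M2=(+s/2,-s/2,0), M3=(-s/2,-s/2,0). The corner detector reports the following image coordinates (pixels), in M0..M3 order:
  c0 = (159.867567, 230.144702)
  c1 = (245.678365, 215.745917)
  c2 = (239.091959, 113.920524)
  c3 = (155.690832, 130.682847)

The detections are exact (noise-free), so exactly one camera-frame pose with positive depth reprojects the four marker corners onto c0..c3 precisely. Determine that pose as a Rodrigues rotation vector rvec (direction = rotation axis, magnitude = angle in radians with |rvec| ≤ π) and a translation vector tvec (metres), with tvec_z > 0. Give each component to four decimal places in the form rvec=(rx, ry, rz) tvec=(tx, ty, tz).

rvec=(-0.1726, 0.2005, -0.1159) tvec=(-0.1581, -0.0711, 0.7548)

Intrinsics K: fx=615.7, fy=711.6, cx=328.4, cy=239.1
Marker side s = 0.111 m; corners in marker frame (Z=0):
  M0 = (-0.0555, +0.0555, 0)
  M1 = (+0.0555, +0.0555, 0)
  M2 = (+0.0555, -0.0555, 0)
  M3 = (-0.0555, -0.0555, 0)
Detected image corners:
  c0 = (159.867567, 230.144702) px
  c1 = (245.678365, 215.745917) px
  c2 = (239.091959, 113.920524) px
  c3 = (155.690832, 130.682847) px
Planar DLT: solve 8×8 A·h = b for H (H[2,2]=1):
  H  [+712.28214 +0.16126 +199.46199]
  H  [-183.46346 +864.99173 +172.05868]
  H  [-0.24884 -0.24076 +1.00000]
B = K⁻¹H; ‖b₁‖=1.324884, ‖b₂‖=1.324884; λ = 2/(‖b₁‖+‖b₂‖) = 0.754783, sign → tz>0 ⇒ λ=+0.754783
r₁ = λ·B[:,0] = (+0.97336,-0.13149,-0.18782); r₂ = λ·B[:,1] = (+0.09712,+0.97854,-0.18172)
r₃ = r₁×r₂ = (+0.20769,+0.15864,+0.96525); SVD([r₁ r₂ r₃]) → R = UVᵀ:
  R  [+0.97336 +0.09712 +0.20769]
  R  [-0.13149 +0.97854 +0.15864]
  R  [-0.18782 -0.18172 +0.96525]
t = (-0.15806, -0.07111, +0.75478) m
tr R = 2.917151; θ = arccos((tr R − 1)/2) = 0.288838 rad = 16.549°
axis k = ((R−Rᵀ)₃₂, (R−Rᵀ)₁₃, (R−Rᵀ)₂₁) / (2 sinθ) = (-0.597458, +0.694264, -0.401300)
rvec = θ·k = (-0.172569, +0.200530, -0.115911)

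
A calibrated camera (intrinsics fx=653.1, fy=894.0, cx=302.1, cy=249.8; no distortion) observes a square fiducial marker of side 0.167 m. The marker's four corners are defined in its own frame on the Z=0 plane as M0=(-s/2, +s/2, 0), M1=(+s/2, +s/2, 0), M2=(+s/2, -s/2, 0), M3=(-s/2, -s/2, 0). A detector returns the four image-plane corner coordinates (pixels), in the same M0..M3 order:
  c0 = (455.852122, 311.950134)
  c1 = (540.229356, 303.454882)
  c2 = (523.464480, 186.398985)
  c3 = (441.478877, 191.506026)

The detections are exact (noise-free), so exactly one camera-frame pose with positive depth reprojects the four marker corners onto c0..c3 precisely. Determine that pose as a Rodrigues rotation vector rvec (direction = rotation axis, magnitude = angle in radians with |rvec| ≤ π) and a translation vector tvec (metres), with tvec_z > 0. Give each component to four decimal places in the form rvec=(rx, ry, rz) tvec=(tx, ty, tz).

rvec=(-0.2567, -0.1861, -0.0804) tvec=(0.3499, -0.0034, 1.2119)

Intrinsics K: fx=653.1, fy=894.0, cx=302.1, cy=249.8
Marker side s = 0.167 m; corners in marker frame (Z=0):
  M0 = (-0.0835, +0.0835, 0)
  M1 = (+0.0835, +0.0835, 0)
  M2 = (+0.0835, -0.0835, 0)
  M3 = (-0.0835, -0.0835, 0)
Detected image corners:
  c0 = (455.852122, 311.950134) px
  c1 = (540.229356, 303.454882) px
  c2 = (523.464480, 186.398985) px
  c3 = (441.478877, 191.506026) px
Planar DLT: solve 8×8 A·h = b for H (H[2,2]=1):
  H  [+576.06158 -5.69919 +490.67809]
  H  [-0.99972 +660.78555 +247.28090]
  H  [+0.15928 -0.20198 +1.00000]
B = K⁻¹H; ‖b₁‖=0.825169, ‖b₂‖=0.825169; λ = 2/(‖b₁‖+‖b₂‖) = 1.211873, sign → tz>0 ⇒ λ=+1.211873
r₁ = λ·B[:,0] = (+0.97963,-0.05529,+0.19303); r₂ = λ·B[:,1] = (+0.10265,+0.96413,-0.24478)
r₃ = r₁×r₂ = (-0.17257,+0.25960,+0.95017); SVD([r₁ r₂ r₃]) → R = UVᵀ:
  R  [+0.97963 +0.10265 -0.17257]
  R  [-0.05529 +0.96413 +0.25960]
  R  [+0.19303 -0.24478 +0.95017]
t = (+0.34992, -0.00341, +1.21187) m
tr R = 2.893935; θ = arccos((tr R − 1)/2) = 0.327134 rad = 18.743°
axis k = ((R−Rᵀ)₃₂, (R−Rᵀ)₁₃, (R−Rᵀ)₂₁) / (2 sinθ) = (-0.784831, -0.568895, -0.245761)
rvec = θ·k = (-0.256745, -0.186105, -0.080397)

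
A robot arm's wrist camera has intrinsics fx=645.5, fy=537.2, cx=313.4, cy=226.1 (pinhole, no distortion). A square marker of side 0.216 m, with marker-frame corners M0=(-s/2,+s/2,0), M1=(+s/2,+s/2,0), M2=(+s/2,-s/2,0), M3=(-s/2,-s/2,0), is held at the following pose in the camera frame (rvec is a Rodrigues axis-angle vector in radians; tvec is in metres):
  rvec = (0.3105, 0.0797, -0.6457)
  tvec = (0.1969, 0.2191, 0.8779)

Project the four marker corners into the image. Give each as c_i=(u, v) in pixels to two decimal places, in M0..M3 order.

c0=(436.27, 437.18) c1=(566.56, 370.12) c2=(482.52, 274.59) c3=(347.35, 349.99)

Intrinsics K: fx=645.5, fy=537.2, cx=313.4, cy=226.1
Marker side s = 0.216 m; corners in marker frame (Z=0):
  M0 = (-0.1080, +0.1080, 0)
  M1 = (+0.1080, +0.1080, 0)
  M2 = (+0.1080, -0.1080, 0)
  M3 = (-0.1080, -0.1080, 0)
rvec = (0.3105, 0.0797, -0.6457), |rvec| = θ = 0.72090 rad = 41.304°
Rodrigues: sinθ=0.66006, 1−cosθ=0.24879; R = I + sinθ·[k]× + (1−cosθ)·[k]×²:
    [+0.79737 +0.60305 -0.02300]
    [-0.57936 +0.75426 -0.30893]
    [-0.16895 +0.25966 +0.95081]
t = (0.1969, 0.2191, 0.8779) m
M0: Pc = R·M0+t = (+0.17591, +0.36313, +0.92419); u = 645.5·(+0.17591)/0.92419 + 313.4 = 436.2671, v = 537.2·(+0.36313)/0.92419 + 226.1 = 437.1754
M1: Pc = R·M1+t = (+0.34815, +0.23799, +0.88770); u = 645.5·(+0.34815)/0.88770 + 313.4 = 566.5586, v = 537.2·(+0.23799)/0.88770 + 226.1 = 370.1216
M2: Pc = R·M2+t = (+0.21789, +0.07507, +0.83161); u = 645.5·(+0.21789)/0.83161 + 313.4 = 482.5241, v = 537.2·(+0.07507)/0.83161 + 226.1 = 274.5930
M3: Pc = R·M3+t = (+0.04565, +0.20021, +0.86810); u = 645.5·(+0.04565)/0.86810 + 313.4 = 347.3474, v = 537.2·(+0.20021)/0.86810 + 226.1 = 349.9949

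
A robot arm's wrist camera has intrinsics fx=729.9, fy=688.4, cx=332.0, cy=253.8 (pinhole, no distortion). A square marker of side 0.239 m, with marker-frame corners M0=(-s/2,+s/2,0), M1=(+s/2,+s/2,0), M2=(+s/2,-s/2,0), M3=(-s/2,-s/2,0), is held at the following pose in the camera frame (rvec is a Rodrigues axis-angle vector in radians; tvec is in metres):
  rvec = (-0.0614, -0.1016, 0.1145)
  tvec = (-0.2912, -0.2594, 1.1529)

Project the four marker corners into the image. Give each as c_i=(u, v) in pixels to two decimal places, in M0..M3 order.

c0=(59.84, 159.70) c1=(214.40, 178.26) c2=(232.50, 40.16) c3=(80.46, 19.06)

Intrinsics K: fx=729.9, fy=688.4, cx=332.0, cy=253.8
Marker side s = 0.239 m; corners in marker frame (Z=0):
  M0 = (-0.1195, +0.1195, 0)
  M1 = (+0.1195, +0.1195, 0)
  M2 = (+0.1195, -0.1195, 0)
  M3 = (-0.1195, -0.1195, 0)
rvec = (-0.0614, -0.1016, 0.1145), |rvec| = θ = 0.16493 rad = 9.450°
Rodrigues: sinθ=0.16419, 1−cosθ=0.01357; R = I + sinθ·[k]× + (1−cosθ)·[k]×²:
    [+0.98831 -0.11087 -0.10465]
    [+0.11709 +0.99158 +0.05532]
    [+0.09763 -0.06693 +0.99297]
t = (-0.2912, -0.2594, 1.1529) m
M0: Pc = R·M0+t = (-0.42255, -0.15490, +1.13324); u = 729.9·(-0.42255)/1.13324 + 332.0 = 59.8406, v = 688.4·(-0.15490)/1.13324 + 253.8 = 159.7044
M1: Pc = R·M1+t = (-0.18635, -0.12691, +1.15657); u = 729.9·(-0.18635)/1.15657 + 332.0 = 214.3989, v = 688.4·(-0.12691)/1.15657 + 253.8 = 178.2599
M2: Pc = R·M2+t = (-0.15985, -0.36390, +1.17256); u = 729.9·(-0.15985)/1.17256 + 332.0 = 232.4975, v = 688.4·(-0.36390)/1.17256 + 253.8 = 40.1577
M3: Pc = R·M3+t = (-0.39605, -0.39189, +1.14923); u = 729.9·(-0.39605)/1.14923 + 332.0 = 80.4578, v = 688.4·(-0.39189)/1.14923 + 253.8 = 19.0563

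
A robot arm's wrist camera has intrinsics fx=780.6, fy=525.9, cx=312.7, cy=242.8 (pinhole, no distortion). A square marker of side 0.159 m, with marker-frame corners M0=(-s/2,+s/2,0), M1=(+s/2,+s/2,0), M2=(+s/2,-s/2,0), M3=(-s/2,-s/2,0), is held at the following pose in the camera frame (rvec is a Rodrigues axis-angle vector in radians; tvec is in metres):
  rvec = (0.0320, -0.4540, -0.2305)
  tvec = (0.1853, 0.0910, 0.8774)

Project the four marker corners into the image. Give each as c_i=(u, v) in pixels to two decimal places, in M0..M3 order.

c0=(434.76, 358.24) c1=(543.68, 328.88) c2=(517.73, 240.19) c3=(404.98, 262.73)

Intrinsics K: fx=780.6, fy=525.9, cx=312.7, cy=242.8
Marker side s = 0.159 m; corners in marker frame (Z=0):
  M0 = (-0.0795, +0.0795, 0)
  M1 = (+0.0795, +0.0795, 0)
  M2 = (+0.0795, -0.0795, 0)
  M3 = (-0.0795, -0.0795, 0)
rvec = (0.0320, -0.4540, -0.2305), |rvec| = θ = 0.51017 rad = 29.230°
Rodrigues: sinθ=0.48832, 1−cosθ=0.12734; R = I + sinθ·[k]× + (1−cosθ)·[k]×²:
    [+0.87316 +0.21352 -0.43817]
    [-0.22774 +0.97351 +0.02057]
    [+0.43095 +0.08183 +0.89866]
t = (0.1853, 0.0910, 0.8774) m
M0: Pc = R·M0+t = (+0.13286, +0.18650, +0.84964); u = 780.6·(+0.13286)/0.84964 + 312.7 = 434.7620, v = 525.9·(+0.18650)/0.84964 + 242.8 = 358.2362
M1: Pc = R·M1+t = (+0.27169, +0.15029, +0.91817); u = 780.6·(+0.27169)/0.91817 + 312.7 = 543.6849, v = 525.9·(+0.15029)/0.91817 + 242.8 = 328.8810
M2: Pc = R·M2+t = (+0.23774, -0.00450, +0.90516); u = 780.6·(+0.23774)/0.90516 + 312.7 = 517.7267, v = 525.9·(-0.00450)/0.90516 + 242.8 = 240.1861
M3: Pc = R·M3+t = (+0.09891, +0.03171, +0.83663); u = 780.6·(+0.09891)/0.83663 + 312.7 = 404.9840, v = 525.9·(+0.03171)/0.83663 + 242.8 = 262.7336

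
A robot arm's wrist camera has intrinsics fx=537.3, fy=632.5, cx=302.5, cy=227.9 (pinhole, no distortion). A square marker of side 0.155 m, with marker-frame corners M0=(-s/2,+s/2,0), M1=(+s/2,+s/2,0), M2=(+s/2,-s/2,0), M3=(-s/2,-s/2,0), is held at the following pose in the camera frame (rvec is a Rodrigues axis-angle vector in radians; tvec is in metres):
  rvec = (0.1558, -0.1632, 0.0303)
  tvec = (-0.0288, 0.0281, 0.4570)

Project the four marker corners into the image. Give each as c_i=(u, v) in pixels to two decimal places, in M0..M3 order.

c0=(174.62, 371.14) c1=(351.96, 367.11) c2=(362.27, 162.87) c3=(175.87, 155.11)

Intrinsics K: fx=537.3, fy=632.5, cx=302.5, cy=227.9
Marker side s = 0.155 m; corners in marker frame (Z=0):
  M0 = (-0.0775, +0.0775, 0)
  M1 = (+0.0775, +0.0775, 0)
  M2 = (+0.0775, -0.0775, 0)
  M3 = (-0.0775, -0.0775, 0)
rvec = (0.1558, -0.1632, 0.0303), |rvec| = θ = 0.22765 rad = 13.044°
Rodrigues: sinθ=0.22569, 1−cosθ=0.02580; R = I + sinθ·[k]× + (1−cosθ)·[k]×²:
    [+0.98628 -0.04270 -0.15944]
    [+0.01738 +0.98746 -0.15692]
    [+0.16414 +0.15200 +0.97466]
t = (-0.0288, 0.0281, 0.4570) m
M0: Pc = R·M0+t = (-0.10855, +0.10328, +0.45606); u = 537.3·(-0.10855)/0.45606 + 302.5 = 174.6178, v = 632.5·(+0.10328)/0.45606 + 227.9 = 371.1388
M1: Pc = R·M1+t = (+0.04433, +0.10598, +0.48150); u = 537.3·(+0.04433)/0.48150 + 302.5 = 351.9649, v = 632.5·(+0.10598)/0.48150 + 227.9 = 367.1089
M2: Pc = R·M2+t = (+0.05095, -0.04708, +0.45794); u = 537.3·(+0.05095)/0.45794 + 302.5 = 362.2746, v = 632.5·(-0.04708)/0.45794 + 227.9 = 162.8726
M3: Pc = R·M3+t = (-0.10193, -0.04978, +0.43250); u = 537.3·(-0.10193)/0.43250 + 302.5 = 175.8735, v = 632.5·(-0.04978)/0.43250 + 227.9 = 155.1075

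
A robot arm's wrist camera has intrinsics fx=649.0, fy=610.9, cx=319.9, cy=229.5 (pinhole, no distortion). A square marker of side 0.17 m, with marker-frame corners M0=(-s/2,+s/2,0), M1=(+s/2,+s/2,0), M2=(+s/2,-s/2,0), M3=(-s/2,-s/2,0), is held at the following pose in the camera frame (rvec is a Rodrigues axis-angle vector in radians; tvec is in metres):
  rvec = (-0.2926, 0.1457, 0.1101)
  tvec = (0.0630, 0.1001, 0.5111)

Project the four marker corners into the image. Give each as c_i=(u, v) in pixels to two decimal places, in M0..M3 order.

c0=(279.00, 441.24) c1=(505.64, 472.32) c2=(516.06, 260.66) c3=(308.50, 242.68)

Intrinsics K: fx=649.0, fy=610.9, cx=319.9, cy=229.5
Marker side s = 0.17 m; corners in marker frame (Z=0):
  M0 = (-0.0850, +0.0850, 0)
  M1 = (+0.0850, +0.0850, 0)
  M2 = (+0.0850, -0.0850, 0)
  M3 = (-0.0850, -0.0850, 0)
rvec = (-0.2926, 0.1457, 0.1101), |rvec| = θ = 0.34491 rad = 19.762°
Rodrigues: sinθ=0.33812, 1−cosθ=0.05890; R = I + sinθ·[k]× + (1−cosθ)·[k]×²:
    [+0.98349 -0.12904 +0.12688]
    [+0.08682 +0.95161 +0.29477]
    [-0.15878 -0.27889 +0.94711]
t = (0.0630, 0.1001, 0.5111) m
M0: Pc = R·M0+t = (-0.03156, +0.17361, +0.50089); u = 649.0·(-0.03156)/0.50089 + 319.9 = 279.0020, v = 610.9·(+0.17361)/0.50089 + 229.5 = 441.2362
M1: Pc = R·M1+t = (+0.13563, +0.18837, +0.47390); u = 649.0·(+0.13563)/0.47390 + 319.9 = 505.6423, v = 610.9·(+0.18837)/0.47390 + 229.5 = 472.3234
M2: Pc = R·M2+t = (+0.15756, +0.02659, +0.52131); u = 649.0·(+0.15756)/0.52131 + 319.9 = 516.0587, v = 610.9·(+0.02659)/0.52131 + 229.5 = 260.6630
M3: Pc = R·M3+t = (-0.00963, +0.01183, +0.54830); u = 649.0·(-0.00963)/0.54830 + 319.9 = 308.5031, v = 610.9·(+0.01183)/0.54830 + 229.5 = 242.6836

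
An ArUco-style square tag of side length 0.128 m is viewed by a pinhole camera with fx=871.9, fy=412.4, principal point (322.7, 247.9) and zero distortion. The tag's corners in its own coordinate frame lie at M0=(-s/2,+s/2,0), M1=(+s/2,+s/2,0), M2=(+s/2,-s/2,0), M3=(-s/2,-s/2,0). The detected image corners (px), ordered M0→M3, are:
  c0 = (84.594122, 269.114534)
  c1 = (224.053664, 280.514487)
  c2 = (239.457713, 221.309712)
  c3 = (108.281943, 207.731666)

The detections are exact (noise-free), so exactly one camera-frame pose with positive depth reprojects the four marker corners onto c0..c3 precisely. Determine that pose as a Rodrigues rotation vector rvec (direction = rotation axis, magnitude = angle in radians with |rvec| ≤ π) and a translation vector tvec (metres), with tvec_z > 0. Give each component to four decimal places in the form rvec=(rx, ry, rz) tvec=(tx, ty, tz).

rvec=(-0.3371, -0.3393, 0.1410) tvec=(-0.1467, -0.0077, 0.8162)

Intrinsics K: fx=871.9, fy=412.4, cx=322.7, cy=247.9
Marker side s = 0.128 m; corners in marker frame (Z=0):
  M0 = (-0.0640, +0.0640, 0)
  M1 = (+0.0640, +0.0640, 0)
  M2 = (+0.0640, -0.0640, 0)
  M3 = (-0.0640, -0.0640, 0)
Detected image corners:
  c0 = (84.594122, 269.114534) px
  c1 = (224.053664, 280.514487) px
  c2 = (239.457713, 221.309712) px
  c3 = (108.281943, 207.731666) px
Planar DLT: solve 8×8 A·h = b for H (H[2,2]=1):
  H  [+1117.04008 -221.64172 +165.96563]
  H  [+188.38045 +366.91291 +243.99597]
  H  [+0.37021 -0.42478 +1.00000]
B = K⁻¹H; ‖b₁‖=1.225144, ‖b₂‖=1.225144; λ = 2/(‖b₁‖+‖b₂‖) = 0.816230, sign → tz>0 ⇒ λ=+0.816230
r₁ = λ·B[:,0] = (+0.93388,+0.19120,+0.30218); r₂ = λ·B[:,1] = (-0.07916,+0.93462,-0.34672)
r₃ = r₁×r₂ = (-0.34872,+0.29987,+0.88796); SVD([r₁ r₂ r₃]) → R = UVᵀ:
  R  [+0.93388 -0.07916 -0.34872]
  R  [+0.19120 +0.93462 +0.29987]
  R  [+0.30218 -0.34672 +0.88796]
t = (-0.14673, -0.00773, +0.81623) m
tr R = 2.756460; θ = arccos((tr R − 1)/2) = 0.498648 rad = 28.570°
axis k = ((R−Rᵀ)₃₂, (R−Rᵀ)₁₃, (R−Rᵀ)₂₁) / (2 sinθ) = (-0.676019, -0.680512, +0.282669)
rvec = θ·k = (-0.337095, -0.339336, +0.140953)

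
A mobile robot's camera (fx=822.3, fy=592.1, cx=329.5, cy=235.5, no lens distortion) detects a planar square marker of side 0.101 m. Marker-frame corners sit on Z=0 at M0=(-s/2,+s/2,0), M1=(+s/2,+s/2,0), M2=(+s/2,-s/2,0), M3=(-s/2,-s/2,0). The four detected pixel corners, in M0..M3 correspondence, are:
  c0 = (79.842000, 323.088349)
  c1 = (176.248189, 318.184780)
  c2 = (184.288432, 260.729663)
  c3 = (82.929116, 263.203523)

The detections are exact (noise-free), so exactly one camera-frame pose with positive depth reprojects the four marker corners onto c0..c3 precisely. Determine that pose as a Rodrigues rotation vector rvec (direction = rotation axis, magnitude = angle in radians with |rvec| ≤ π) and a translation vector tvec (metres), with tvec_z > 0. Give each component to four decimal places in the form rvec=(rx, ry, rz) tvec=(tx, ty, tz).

Intrinsics K: fx=822.3, fy=592.1, cx=329.5, cy=235.5
Marker side s = 0.101 m; corners in marker frame (Z=0):
  M0 = (-0.0505, +0.0505, 0)
  M1 = (+0.0505, +0.0505, 0)
  M2 = (+0.0505, -0.0505, 0)
  M3 = (-0.0505, -0.0505, 0)
Detected image corners:
  c0 = (79.842000, 323.088349) px
  c1 = (176.248189, 318.184780) px
  c2 = (184.288432, 260.729663) px
  c3 = (82.929116, 263.203523) px
Planar DLT: solve 8×8 A·h = b for H (H[2,2]=1):
  H  [+1036.31961 +12.50866 +131.85929]
  H  [+92.14395 +732.34999 +292.03195]
  H  [+0.44278 +0.52086 +1.00000]
B = K⁻¹H; ‖b₁‖=1.170055, ‖b₂‖=1.170055; λ = 2/(‖b₁‖+‖b₂‖) = 0.854661, sign → tz>0 ⇒ λ=+0.854661
r₁ = λ·B[:,0] = (+0.92547,-0.01751,+0.37843); r₂ = λ·B[:,1] = (-0.16538,+0.88005,+0.44516)
r₃ = r₁×r₂ = (-0.34083,-0.47456,+0.81156); SVD([r₁ r₂ r₃]) → R = UVᵀ:
  R  [+0.92547 -0.16538 -0.34083]
  R  [-0.01751 +0.88005 -0.47456]
  R  [+0.37843 +0.44516 +0.81156]
t = (-0.20542, +0.08160, +0.85466) m
tr R = 2.617070; θ = arccos((tr R − 1)/2) = 0.629138 rad = 36.047°
axis k = ((R−Rᵀ)₃₂, (R−Rᵀ)₁₃, (R−Rᵀ)₂₁) / (2 sinθ) = (+0.781484, -0.611144, +0.125642)
rvec = θ·k = (+0.491661, -0.384494, +0.079046)

rvec=(0.4917, -0.3845, 0.0790) tvec=(-0.2054, 0.0816, 0.8547)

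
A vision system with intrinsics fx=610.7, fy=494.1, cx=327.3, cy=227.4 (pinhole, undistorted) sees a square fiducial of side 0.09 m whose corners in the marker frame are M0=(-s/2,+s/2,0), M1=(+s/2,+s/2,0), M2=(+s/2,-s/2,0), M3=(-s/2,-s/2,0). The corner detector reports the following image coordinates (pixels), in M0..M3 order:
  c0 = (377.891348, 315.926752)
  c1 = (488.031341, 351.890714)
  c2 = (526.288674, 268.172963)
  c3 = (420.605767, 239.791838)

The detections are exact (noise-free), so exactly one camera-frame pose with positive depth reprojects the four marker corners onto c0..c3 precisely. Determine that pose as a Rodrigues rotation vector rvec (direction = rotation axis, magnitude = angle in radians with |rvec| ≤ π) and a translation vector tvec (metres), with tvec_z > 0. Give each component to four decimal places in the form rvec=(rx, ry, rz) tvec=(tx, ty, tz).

rvec=(-0.4532, 0.3038, 0.3971) tvec=(0.0995, 0.0637, 0.4870)

Intrinsics K: fx=610.7, fy=494.1, cx=327.3, cy=227.4
Marker side s = 0.09 m; corners in marker frame (Z=0):
  M0 = (-0.0450, +0.0450, 0)
  M1 = (+0.0450, +0.0450, 0)
  M2 = (+0.0450, -0.0450, 0)
  M3 = (-0.0450, -0.0450, 0)
Detected image corners:
  c0 = (377.891348, 315.926752) px
  c1 = (488.031341, 351.890714) px
  c2 = (526.288674, 268.172963) px
  c3 = (420.605767, 239.791838) px
Planar DLT: solve 8×8 A·h = b for H (H[2,2]=1):
  H  [+855.86477 -787.10325 +452.04650]
  H  [+134.03609 +668.43942 +292.06386]
  H  [-0.75534 -0.74231 +1.00000]
B = K⁻¹H; ‖b₁‖=2.053336, ‖b₂‖=2.053336; λ = 2/(‖b₁‖+‖b₂‖) = 0.487012, sign → tz>0 ⇒ λ=+0.487012
r₁ = λ·B[:,0] = (+0.87967,+0.30141,-0.36786); r₂ = λ·B[:,1] = (-0.43394,+0.82523,-0.36151)
r₃ = r₁×r₂ = (+0.19460,+0.47764,+0.85673); SVD([r₁ r₂ r₃]) → R = UVᵀ:
  R  [+0.87967 -0.43394 +0.19460]
  R  [+0.30141 +0.82523 +0.47764]
  R  [-0.36786 -0.36151 +0.85673]
t = (+0.09948, +0.06374, +0.48701) m
tr R = 2.561635; θ = arccos((tr R − 1)/2) = 0.674823 rad = 38.664°
axis k = ((R−Rᵀ)₃₂, (R−Rᵀ)₁₃, (R−Rᵀ)₂₁) / (2 sinθ) = (-0.671586, +0.450146, +0.588508)
rvec = θ·k = (-0.453201, +0.303769, +0.397138)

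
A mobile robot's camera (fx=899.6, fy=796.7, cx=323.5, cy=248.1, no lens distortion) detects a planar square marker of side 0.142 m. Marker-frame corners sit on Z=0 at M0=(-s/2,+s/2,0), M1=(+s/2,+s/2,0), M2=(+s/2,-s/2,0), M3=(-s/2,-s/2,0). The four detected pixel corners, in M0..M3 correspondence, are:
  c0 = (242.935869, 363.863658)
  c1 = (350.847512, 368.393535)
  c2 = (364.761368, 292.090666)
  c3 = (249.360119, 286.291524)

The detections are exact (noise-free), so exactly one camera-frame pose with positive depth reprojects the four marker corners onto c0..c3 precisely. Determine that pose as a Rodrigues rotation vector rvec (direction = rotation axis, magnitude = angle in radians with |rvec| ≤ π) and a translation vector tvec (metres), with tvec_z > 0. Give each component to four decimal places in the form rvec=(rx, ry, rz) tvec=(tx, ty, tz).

Intrinsics K: fx=899.6, fy=796.7, cx=323.5, cy=248.1
Marker side s = 0.142 m; corners in marker frame (Z=0):
  M0 = (-0.0710, +0.0710, 0)
  M1 = (+0.0710, +0.0710, 0)
  M2 = (+0.0710, -0.0710, 0)
  M3 = (-0.0710, -0.0710, 0)
Detected image corners:
  c0 = (242.935869, 363.863658) px
  c1 = (350.847512, 368.393535) px
  c2 = (364.761368, 292.090666) px
  c3 = (249.360119, 286.291524) px
Planar DLT: solve 8×8 A·h = b for H (H[2,2]=1):
  H  [+810.76711 +73.18474 +302.13572]
  H  [+63.72668 +699.07043 +328.98631]
  H  [+0.08396 +0.48002 +1.00000]
B = K⁻¹H; ‖b₁‖=0.876753, ‖b₂‖=0.876753; λ = 2/(‖b₁‖+‖b₂‖) = 1.140572, sign → tz>0 ⇒ λ=+1.140572
r₁ = λ·B[:,0] = (+0.99351,+0.06141,+0.09576); r₂ = λ·B[:,1] = (-0.10409,+0.83031,+0.54750)
r₃ = r₁×r₂ = (-0.04589,-0.55391,+0.83131); SVD([r₁ r₂ r₃]) → R = UVᵀ:
  R  [+0.99351 -0.10409 -0.04589]
  R  [+0.06141 +0.83031 -0.55391]
  R  [+0.09576 +0.54750 +0.83131]
t = (-0.02709, +0.11580, +1.14057) m
tr R = 2.655125; θ = arccos((tr R − 1)/2) = 0.596045 rad = 34.151°
axis k = ((R−Rᵀ)₃₂, (R−Rᵀ)₁₃, (R−Rᵀ)₂₁) / (2 sinθ) = (+0.980996, -0.126159, +0.147412)
rvec = θ·k = (+0.584718, -0.075196, +0.087864)

rvec=(0.5847, -0.0752, 0.0879) tvec=(-0.0271, 0.1158, 1.1406)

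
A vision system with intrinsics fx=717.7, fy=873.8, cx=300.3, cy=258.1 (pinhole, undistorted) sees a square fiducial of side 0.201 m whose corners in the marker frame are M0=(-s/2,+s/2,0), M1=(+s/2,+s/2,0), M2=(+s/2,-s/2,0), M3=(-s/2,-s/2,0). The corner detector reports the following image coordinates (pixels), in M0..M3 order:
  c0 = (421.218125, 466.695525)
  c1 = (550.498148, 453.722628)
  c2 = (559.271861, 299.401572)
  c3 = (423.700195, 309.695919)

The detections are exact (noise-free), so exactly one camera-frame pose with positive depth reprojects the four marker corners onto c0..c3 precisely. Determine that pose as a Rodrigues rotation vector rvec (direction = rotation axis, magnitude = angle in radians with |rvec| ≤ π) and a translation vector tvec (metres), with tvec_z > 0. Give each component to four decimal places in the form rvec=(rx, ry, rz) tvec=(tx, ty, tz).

Intrinsics K: fx=717.7, fy=873.8, cx=300.3, cy=258.1
Marker side s = 0.201 m; corners in marker frame (Z=0):
  M0 = (-0.1005, +0.1005, 0)
  M1 = (+0.1005, +0.1005, 0)
  M2 = (+0.1005, -0.1005, 0)
  M3 = (-0.1005, -0.1005, 0)
Detected image corners:
  c0 = (421.218125, 466.695525) px
  c1 = (550.498148, 453.722628) px
  c2 = (559.271861, 299.401572) px
  c3 = (423.700195, 309.695919) px
Planar DLT: solve 8×8 A·h = b for H (H[2,2]=1):
  H  [+709.08524 +89.49742 +489.29342]
  H  [-18.42355 +866.42727 +384.20167]
  H  [+0.10361 +0.24077 +1.00000]
B = K⁻¹H; ‖b₁‖=0.951715, ‖b₂‖=0.951715; λ = 2/(‖b₁‖+‖b₂‖) = 1.050734, sign → tz>0 ⇒ λ=+1.050734
r₁ = λ·B[:,0] = (+0.99257,-0.05431,+0.10886); r₂ = λ·B[:,1] = (+0.02517,+0.96714,+0.25299)
r₃ = r₁×r₂ = (-0.11902,-0.24837,+0.96132); SVD([r₁ r₂ r₃]) → R = UVᵀ:
  R  [+0.99257 +0.02517 -0.11902]
  R  [-0.05431 +0.96714 -0.24837]
  R  [+0.10886 +0.25299 +0.96132]
t = (+0.27669, +0.15164, +1.05073) m
tr R = 2.921038; θ = arccos((tr R − 1)/2) = 0.281934 rad = 16.154°
axis k = ((R−Rᵀ)₃₂, (R−Rᵀ)₁₃, (R−Rᵀ)₂₁) / (2 sinθ) = (+0.901035, -0.409551, -0.142840)
rvec = θ·k = (+0.254033, -0.115466, -0.040271)

rvec=(0.2540, -0.1155, -0.0403) tvec=(0.2767, 0.1516, 1.0507)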